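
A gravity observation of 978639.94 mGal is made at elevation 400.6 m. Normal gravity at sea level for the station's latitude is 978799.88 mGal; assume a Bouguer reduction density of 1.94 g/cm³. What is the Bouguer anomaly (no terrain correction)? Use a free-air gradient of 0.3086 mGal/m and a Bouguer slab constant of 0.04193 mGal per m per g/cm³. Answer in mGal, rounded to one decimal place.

Free-air correction = 0.3086 × 400.6 = 123.63 mGal
Free-air anomaly = 978639.94 − 978799.88 + (123.63) = -36.31 mGal
Bouguer slab correction = 0.04193 × 1.94 × 400.6 = 32.59 mGal
Simple Bouguer anomaly = -36.31 − (32.59) = -68.90 mGal

-68.9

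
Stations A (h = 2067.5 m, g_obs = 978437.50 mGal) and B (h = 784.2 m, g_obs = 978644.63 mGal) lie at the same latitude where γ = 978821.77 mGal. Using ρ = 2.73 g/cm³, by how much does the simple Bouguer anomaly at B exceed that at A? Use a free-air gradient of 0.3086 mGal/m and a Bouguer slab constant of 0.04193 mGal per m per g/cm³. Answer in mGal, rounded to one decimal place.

-42.0

Δg_SB(A) = 978437.50 − 978821.77 + 0.3086×2067.5 − 0.04193×2.73×2067.5 = 17.10 mGal
Δg_SB(B) = 978644.63 − 978821.77 + 0.3086×784.2 − 0.04193×2.73×784.2 = -24.90 mGal
Difference = -24.90 − (17.10) = -42.00 mGal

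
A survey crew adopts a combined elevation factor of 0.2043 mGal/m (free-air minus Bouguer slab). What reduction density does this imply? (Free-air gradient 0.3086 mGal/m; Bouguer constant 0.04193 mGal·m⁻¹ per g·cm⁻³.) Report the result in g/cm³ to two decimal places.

2.49

0.2043 = 0.3086 − 0.04193 × ρ
ρ = (0.3086 − 0.2043) / 0.04193 = 2.49 g/cm³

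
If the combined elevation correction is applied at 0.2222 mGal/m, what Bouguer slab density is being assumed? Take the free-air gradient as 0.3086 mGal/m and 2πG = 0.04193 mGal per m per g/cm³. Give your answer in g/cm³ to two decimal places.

2.06

0.2222 = 0.3086 − 0.04193 × ρ
ρ = (0.3086 − 0.2222) / 0.04193 = 2.06 g/cm³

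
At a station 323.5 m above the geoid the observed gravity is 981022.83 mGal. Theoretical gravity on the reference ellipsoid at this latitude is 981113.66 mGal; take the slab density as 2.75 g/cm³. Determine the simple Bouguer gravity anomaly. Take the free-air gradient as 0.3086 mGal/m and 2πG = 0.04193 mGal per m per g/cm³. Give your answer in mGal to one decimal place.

-28.3

Free-air correction = 0.3086 × 323.5 = 99.83 mGal
Free-air anomaly = 981022.83 − 981113.66 + (99.83) = 9.00 mGal
Bouguer slab correction = 0.04193 × 2.75 × 323.5 = 37.30 mGal
Simple Bouguer anomaly = 9.00 − (37.30) = -28.30 mGal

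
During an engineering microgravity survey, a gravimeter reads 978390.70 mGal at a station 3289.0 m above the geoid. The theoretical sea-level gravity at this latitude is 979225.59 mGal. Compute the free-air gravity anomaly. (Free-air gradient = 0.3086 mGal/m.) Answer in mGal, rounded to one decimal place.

180.1

Free-air correction = 0.3086 × 3289.0 = 1014.99 mGal
Free-air anomaly = 978390.70 − 979225.59 + (1014.99) = 180.10 mGal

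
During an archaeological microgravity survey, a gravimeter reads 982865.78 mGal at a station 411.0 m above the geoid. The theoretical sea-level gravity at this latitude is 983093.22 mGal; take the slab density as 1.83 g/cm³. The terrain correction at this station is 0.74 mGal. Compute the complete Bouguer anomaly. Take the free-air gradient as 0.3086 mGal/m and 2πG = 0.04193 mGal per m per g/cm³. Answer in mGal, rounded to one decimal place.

-131.4

Free-air correction = 0.3086 × 411.0 = 126.83 mGal
Free-air anomaly = 982865.78 − 983093.22 + (126.83) = -100.61 mGal
Bouguer slab correction = 0.04193 × 1.83 × 411.0 = 31.54 mGal
Simple Bouguer anomaly = -100.61 − (31.54) = -132.15 mGal
Complete Bouguer anomaly = -132.15 + 0.74 = -131.41 mGal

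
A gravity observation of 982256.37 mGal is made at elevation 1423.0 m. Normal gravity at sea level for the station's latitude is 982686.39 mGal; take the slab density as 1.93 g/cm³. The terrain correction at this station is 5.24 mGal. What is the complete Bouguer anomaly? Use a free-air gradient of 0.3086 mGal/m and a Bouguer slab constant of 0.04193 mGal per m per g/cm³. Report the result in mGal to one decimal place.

-100.8

Free-air correction = 0.3086 × 1423.0 = 439.14 mGal
Free-air anomaly = 982256.37 − 982686.39 + (439.14) = 9.12 mGal
Bouguer slab correction = 0.04193 × 1.93 × 1423.0 = 115.16 mGal
Simple Bouguer anomaly = 9.12 − (115.16) = -106.04 mGal
Complete Bouguer anomaly = -106.04 + 5.24 = -100.80 mGal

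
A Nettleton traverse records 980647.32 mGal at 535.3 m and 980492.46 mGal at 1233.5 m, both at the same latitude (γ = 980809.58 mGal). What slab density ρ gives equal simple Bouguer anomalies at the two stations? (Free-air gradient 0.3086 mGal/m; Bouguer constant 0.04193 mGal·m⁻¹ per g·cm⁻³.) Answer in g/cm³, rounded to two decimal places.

Δg_obs = 980492.46 − 980647.32 = -154.86 mGal over Δh = 1233.5 − 535.3 = 698.2 m
Equal Bouguer anomalies ⇒ Δg_obs + (0.3086 − 0.04193ρ)·Δh = 0
0.3086 − 0.04193ρ = −Δg_obs/Δh = 0.22180
ρ = (0.3086 − 0.22180) / 0.04193 = 2.07 g/cm³

2.07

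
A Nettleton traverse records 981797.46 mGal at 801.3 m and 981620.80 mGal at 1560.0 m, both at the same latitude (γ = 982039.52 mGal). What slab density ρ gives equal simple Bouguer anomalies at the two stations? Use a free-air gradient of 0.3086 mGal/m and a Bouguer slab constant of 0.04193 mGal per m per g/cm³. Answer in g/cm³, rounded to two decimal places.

Δg_obs = 981620.80 − 981797.46 = -176.66 mGal over Δh = 1560.0 − 801.3 = 758.7 m
Equal Bouguer anomalies ⇒ Δg_obs + (0.3086 − 0.04193ρ)·Δh = 0
0.3086 − 0.04193ρ = −Δg_obs/Δh = 0.23285
ρ = (0.3086 − 0.23285) / 0.04193 = 1.81 g/cm³

1.81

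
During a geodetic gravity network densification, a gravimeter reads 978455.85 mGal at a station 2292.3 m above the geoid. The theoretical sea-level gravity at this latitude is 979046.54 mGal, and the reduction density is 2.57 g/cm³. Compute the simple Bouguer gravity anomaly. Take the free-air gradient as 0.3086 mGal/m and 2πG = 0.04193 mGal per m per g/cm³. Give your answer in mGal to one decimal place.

Free-air correction = 0.3086 × 2292.3 = 707.40 mGal
Free-air anomaly = 978455.85 − 979046.54 + (707.40) = 116.71 mGal
Bouguer slab correction = 0.04193 × 2.57 × 2292.3 = 247.02 mGal
Simple Bouguer anomaly = 116.71 − (247.02) = -130.31 mGal

-130.3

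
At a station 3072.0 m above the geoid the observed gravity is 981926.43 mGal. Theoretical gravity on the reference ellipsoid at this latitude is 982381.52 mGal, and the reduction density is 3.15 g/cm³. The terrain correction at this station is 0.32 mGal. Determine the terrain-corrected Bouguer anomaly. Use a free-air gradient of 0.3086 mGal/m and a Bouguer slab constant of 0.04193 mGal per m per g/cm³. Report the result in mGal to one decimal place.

Free-air correction = 0.3086 × 3072.0 = 948.02 mGal
Free-air anomaly = 981926.43 − 982381.52 + (948.02) = 492.93 mGal
Bouguer slab correction = 0.04193 × 3.15 × 3072.0 = 405.75 mGal
Simple Bouguer anomaly = 492.93 − (405.75) = 87.18 mGal
Complete Bouguer anomaly = 87.18 + 0.32 = 87.50 mGal

87.5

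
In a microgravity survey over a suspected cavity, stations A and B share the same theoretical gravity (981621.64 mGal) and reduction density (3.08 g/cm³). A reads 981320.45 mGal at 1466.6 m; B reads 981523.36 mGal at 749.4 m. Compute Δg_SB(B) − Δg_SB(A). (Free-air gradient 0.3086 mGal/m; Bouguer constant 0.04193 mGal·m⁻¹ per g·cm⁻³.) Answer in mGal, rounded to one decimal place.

Δg_SB(A) = 981320.45 − 981621.64 + 0.3086×1466.6 − 0.04193×3.08×1466.6 = -38.00 mGal
Δg_SB(B) = 981523.36 − 981621.64 + 0.3086×749.4 − 0.04193×3.08×749.4 = 36.20 mGal
Difference = 36.20 − (-38.00) = 74.20 mGal

74.2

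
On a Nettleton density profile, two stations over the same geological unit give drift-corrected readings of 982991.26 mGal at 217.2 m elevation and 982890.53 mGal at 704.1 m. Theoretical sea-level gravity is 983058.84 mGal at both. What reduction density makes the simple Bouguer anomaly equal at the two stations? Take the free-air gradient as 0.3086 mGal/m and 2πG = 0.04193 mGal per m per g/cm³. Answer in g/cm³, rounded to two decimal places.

2.43

Δg_obs = 982890.53 − 982991.26 = -100.73 mGal over Δh = 704.1 − 217.2 = 486.9 m
Equal Bouguer anomalies ⇒ Δg_obs + (0.3086 − 0.04193ρ)·Δh = 0
0.3086 − 0.04193ρ = −Δg_obs/Δh = 0.20688
ρ = (0.3086 − 0.20688) / 0.04193 = 2.43 g/cm³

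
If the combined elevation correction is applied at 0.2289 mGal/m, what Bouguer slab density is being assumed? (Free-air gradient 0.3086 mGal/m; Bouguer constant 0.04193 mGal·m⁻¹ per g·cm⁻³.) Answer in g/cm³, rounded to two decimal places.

1.90

0.2289 = 0.3086 − 0.04193 × ρ
ρ = (0.3086 − 0.2289) / 0.04193 = 1.90 g/cm³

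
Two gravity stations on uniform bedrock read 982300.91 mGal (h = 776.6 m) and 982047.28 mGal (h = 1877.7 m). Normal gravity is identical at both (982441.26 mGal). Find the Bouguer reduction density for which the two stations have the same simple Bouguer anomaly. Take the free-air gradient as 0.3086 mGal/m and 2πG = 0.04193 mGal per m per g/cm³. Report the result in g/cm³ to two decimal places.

1.87

Δg_obs = 982047.28 − 982300.91 = -253.63 mGal over Δh = 1877.7 − 776.6 = 1101.1 m
Equal Bouguer anomalies ⇒ Δg_obs + (0.3086 − 0.04193ρ)·Δh = 0
0.3086 − 0.04193ρ = −Δg_obs/Δh = 0.23034
ρ = (0.3086 − 0.23034) / 0.04193 = 1.87 g/cm³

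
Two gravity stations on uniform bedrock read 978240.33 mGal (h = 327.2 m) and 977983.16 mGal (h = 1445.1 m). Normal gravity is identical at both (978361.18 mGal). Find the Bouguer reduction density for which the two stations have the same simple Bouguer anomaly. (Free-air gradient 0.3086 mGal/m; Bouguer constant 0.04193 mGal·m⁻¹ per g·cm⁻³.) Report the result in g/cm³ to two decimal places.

Δg_obs = 977983.16 − 978240.33 = -257.17 mGal over Δh = 1445.1 − 327.2 = 1117.9 m
Equal Bouguer anomalies ⇒ Δg_obs + (0.3086 − 0.04193ρ)·Δh = 0
0.3086 − 0.04193ρ = −Δg_obs/Δh = 0.23005
ρ = (0.3086 − 0.23005) / 0.04193 = 1.87 g/cm³

1.87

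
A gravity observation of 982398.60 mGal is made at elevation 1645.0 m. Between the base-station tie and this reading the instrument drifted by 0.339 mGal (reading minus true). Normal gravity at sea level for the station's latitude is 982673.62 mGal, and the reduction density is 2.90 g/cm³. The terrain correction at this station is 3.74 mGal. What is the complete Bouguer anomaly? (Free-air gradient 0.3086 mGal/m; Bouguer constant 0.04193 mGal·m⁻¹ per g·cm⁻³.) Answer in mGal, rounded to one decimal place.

Drift-corrected reading = 982398.60 − (0.339) = 982398.261 mGal
Free-air correction = 0.3086 × 1645.0 = 507.65 mGal
Free-air anomaly = 982398.261 − 982673.62 + (507.65) = 232.291 mGal
Bouguer slab correction = 0.04193 × 2.90 × 1645.0 = 200.03 mGal
Simple Bouguer anomaly = 232.291 − (200.03) = 32.261 mGal
Complete Bouguer anomaly = 32.261 + 3.74 = 36.001 mGal

36.0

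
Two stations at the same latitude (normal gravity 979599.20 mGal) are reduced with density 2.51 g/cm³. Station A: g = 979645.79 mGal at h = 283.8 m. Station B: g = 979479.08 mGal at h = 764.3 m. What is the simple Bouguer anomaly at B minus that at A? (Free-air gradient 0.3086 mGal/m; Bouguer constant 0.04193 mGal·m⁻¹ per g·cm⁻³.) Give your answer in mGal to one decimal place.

Δg_SB(A) = 979645.79 − 979599.20 + 0.3086×283.8 − 0.04193×2.51×283.8 = 104.30 mGal
Δg_SB(B) = 979479.08 − 979599.20 + 0.3086×764.3 − 0.04193×2.51×764.3 = 35.30 mGal
Difference = 35.30 − (104.30) = -69.00 mGal

-69.0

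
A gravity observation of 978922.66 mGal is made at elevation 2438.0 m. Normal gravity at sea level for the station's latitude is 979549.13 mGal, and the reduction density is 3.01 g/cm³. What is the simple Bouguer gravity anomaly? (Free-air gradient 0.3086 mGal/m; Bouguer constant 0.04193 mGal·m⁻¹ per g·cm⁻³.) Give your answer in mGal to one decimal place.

Free-air correction = 0.3086 × 2438.0 = 752.37 mGal
Free-air anomaly = 978922.66 − 979549.13 + (752.37) = 125.90 mGal
Bouguer slab correction = 0.04193 × 3.01 × 2438.0 = 307.70 mGal
Simple Bouguer anomaly = 125.90 − (307.70) = -181.80 mGal

-181.8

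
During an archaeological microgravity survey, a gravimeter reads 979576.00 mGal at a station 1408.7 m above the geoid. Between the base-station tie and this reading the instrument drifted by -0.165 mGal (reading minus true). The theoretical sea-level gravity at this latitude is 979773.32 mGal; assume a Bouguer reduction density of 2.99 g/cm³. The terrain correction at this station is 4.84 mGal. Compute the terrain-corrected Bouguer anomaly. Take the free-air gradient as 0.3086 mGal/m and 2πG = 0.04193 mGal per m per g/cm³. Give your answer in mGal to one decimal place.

65.8

Drift-corrected reading = 979576.00 − (-0.165) = 979576.165 mGal
Free-air correction = 0.3086 × 1408.7 = 434.72 mGal
Free-air anomaly = 979576.165 − 979773.32 + (434.72) = 237.565 mGal
Bouguer slab correction = 0.04193 × 2.99 × 1408.7 = 176.61 mGal
Simple Bouguer anomaly = 237.565 − (176.61) = 60.955 mGal
Complete Bouguer anomaly = 60.955 + 4.84 = 65.795 mGal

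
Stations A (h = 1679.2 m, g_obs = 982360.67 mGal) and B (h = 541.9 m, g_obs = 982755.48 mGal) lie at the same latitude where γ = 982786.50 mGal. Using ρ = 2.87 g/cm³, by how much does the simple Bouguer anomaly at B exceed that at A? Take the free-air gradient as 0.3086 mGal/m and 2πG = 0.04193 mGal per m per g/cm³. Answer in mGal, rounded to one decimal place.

180.7

Δg_SB(A) = 982360.67 − 982786.50 + 0.3086×1679.2 − 0.04193×2.87×1679.2 = -109.70 mGal
Δg_SB(B) = 982755.48 − 982786.50 + 0.3086×541.9 − 0.04193×2.87×541.9 = 71.00 mGal
Difference = 71.00 − (-109.70) = 180.70 mGal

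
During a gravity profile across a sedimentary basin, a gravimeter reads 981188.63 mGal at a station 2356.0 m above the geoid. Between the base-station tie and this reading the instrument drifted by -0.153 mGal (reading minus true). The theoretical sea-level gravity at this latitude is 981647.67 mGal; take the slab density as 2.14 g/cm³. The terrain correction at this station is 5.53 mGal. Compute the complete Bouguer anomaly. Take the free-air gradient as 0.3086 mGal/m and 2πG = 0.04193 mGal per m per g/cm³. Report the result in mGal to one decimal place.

Drift-corrected reading = 981188.63 − (-0.153) = 981188.783 mGal
Free-air correction = 0.3086 × 2356.0 = 727.06 mGal
Free-air anomaly = 981188.783 − 981647.67 + (727.06) = 268.173 mGal
Bouguer slab correction = 0.04193 × 2.14 × 2356.0 = 211.40 mGal
Simple Bouguer anomaly = 268.173 − (211.40) = 56.773 mGal
Complete Bouguer anomaly = 56.773 + 5.53 = 62.303 mGal

62.3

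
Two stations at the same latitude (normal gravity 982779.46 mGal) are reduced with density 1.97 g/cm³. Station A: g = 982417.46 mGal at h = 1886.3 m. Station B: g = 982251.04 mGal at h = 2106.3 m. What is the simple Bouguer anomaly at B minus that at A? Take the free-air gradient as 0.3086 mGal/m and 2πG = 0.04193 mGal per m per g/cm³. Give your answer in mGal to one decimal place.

Δg_SB(A) = 982417.46 − 982779.46 + 0.3086×1886.3 − 0.04193×1.97×1886.3 = 64.30 mGal
Δg_SB(B) = 982251.04 − 982779.46 + 0.3086×2106.3 − 0.04193×1.97×2106.3 = -52.40 mGal
Difference = -52.40 − (64.30) = -116.70 mGal

-116.7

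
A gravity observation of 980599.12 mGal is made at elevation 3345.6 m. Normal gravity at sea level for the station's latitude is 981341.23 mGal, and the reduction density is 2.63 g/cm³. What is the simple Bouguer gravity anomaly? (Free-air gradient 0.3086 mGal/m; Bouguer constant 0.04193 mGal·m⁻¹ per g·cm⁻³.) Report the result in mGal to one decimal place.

-78.6

Free-air correction = 0.3086 × 3345.6 = 1032.45 mGal
Free-air anomaly = 980599.12 − 981341.23 + (1032.45) = 290.34 mGal
Bouguer slab correction = 0.04193 × 2.63 × 3345.6 = 368.94 mGal
Simple Bouguer anomaly = 290.34 − (368.94) = -78.60 mGal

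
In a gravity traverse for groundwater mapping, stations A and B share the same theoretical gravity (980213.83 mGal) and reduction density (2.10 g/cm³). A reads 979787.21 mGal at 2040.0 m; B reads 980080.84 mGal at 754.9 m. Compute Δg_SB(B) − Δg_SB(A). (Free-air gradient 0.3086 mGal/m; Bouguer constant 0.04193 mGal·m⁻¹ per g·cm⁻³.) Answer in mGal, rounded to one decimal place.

Δg_SB(A) = 979787.21 − 980213.83 + 0.3086×2040.0 − 0.04193×2.10×2040.0 = 23.30 mGal
Δg_SB(B) = 980080.84 − 980213.83 + 0.3086×754.9 − 0.04193×2.10×754.9 = 33.50 mGal
Difference = 33.50 − (23.30) = 10.20 mGal

10.2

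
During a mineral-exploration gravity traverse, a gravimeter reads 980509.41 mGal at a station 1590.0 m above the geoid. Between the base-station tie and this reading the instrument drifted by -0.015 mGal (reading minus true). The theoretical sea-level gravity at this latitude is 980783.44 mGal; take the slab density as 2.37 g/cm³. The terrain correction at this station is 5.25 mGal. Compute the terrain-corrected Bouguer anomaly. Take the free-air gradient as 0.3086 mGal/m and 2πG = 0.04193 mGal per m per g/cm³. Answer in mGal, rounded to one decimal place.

Drift-corrected reading = 980509.41 − (-0.015) = 980509.425 mGal
Free-air correction = 0.3086 × 1590.0 = 490.67 mGal
Free-air anomaly = 980509.425 − 980783.44 + (490.67) = 216.655 mGal
Bouguer slab correction = 0.04193 × 2.37 × 1590.0 = 158.00 mGal
Simple Bouguer anomaly = 216.655 − (158.00) = 58.655 mGal
Complete Bouguer anomaly = 58.655 + 5.25 = 63.905 mGal

63.9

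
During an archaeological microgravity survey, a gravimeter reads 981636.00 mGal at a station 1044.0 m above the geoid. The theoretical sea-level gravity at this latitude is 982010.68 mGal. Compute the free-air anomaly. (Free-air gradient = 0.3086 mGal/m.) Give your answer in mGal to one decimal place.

Free-air correction = 0.3086 × 1044.0 = 322.18 mGal
Free-air anomaly = 981636.00 − 982010.68 + (322.18) = -52.50 mGal

-52.5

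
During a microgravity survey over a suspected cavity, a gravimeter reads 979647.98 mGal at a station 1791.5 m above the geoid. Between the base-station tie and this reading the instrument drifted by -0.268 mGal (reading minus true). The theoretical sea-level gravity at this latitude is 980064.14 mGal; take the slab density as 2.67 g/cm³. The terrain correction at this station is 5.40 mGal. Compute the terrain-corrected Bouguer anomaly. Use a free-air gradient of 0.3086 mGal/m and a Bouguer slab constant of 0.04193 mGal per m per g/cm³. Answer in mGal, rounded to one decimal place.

-58.2

Drift-corrected reading = 979647.98 − (-0.268) = 979648.248 mGal
Free-air correction = 0.3086 × 1791.5 = 552.86 mGal
Free-air anomaly = 979648.248 − 980064.14 + (552.86) = 136.968 mGal
Bouguer slab correction = 0.04193 × 2.67 × 1791.5 = 200.56 mGal
Simple Bouguer anomaly = 136.968 − (200.56) = -63.592 mGal
Complete Bouguer anomaly = -63.592 + 5.40 = -58.192 mGal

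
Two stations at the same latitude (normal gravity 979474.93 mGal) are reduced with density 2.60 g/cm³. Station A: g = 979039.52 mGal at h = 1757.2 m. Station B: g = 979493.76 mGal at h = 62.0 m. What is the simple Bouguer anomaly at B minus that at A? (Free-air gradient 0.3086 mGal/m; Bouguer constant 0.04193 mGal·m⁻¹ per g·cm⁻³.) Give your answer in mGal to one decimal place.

115.9

Δg_SB(A) = 979039.52 − 979474.93 + 0.3086×1757.2 − 0.04193×2.60×1757.2 = -84.70 mGal
Δg_SB(B) = 979493.76 − 979474.93 + 0.3086×62.0 − 0.04193×2.60×62.0 = 31.20 mGal
Difference = 31.20 − (-84.70) = 115.90 mGal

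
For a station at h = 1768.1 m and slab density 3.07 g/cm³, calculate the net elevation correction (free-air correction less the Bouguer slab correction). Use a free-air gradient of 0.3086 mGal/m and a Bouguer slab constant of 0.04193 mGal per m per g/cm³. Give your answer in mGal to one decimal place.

318.0

Combined gradient = 0.3086 − 0.04193 × 3.07 = 0.1798749 mGal/m
Combined elevation correction = 0.1798749 × 1768.1 = 318.0 mGal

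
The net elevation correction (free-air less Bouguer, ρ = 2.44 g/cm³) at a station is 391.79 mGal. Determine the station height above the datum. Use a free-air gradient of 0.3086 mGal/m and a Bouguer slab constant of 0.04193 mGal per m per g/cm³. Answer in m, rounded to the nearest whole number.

Combined gradient = 0.3086 − 0.04193 × 2.44 = 0.2062908 mGal/m
h = 391.79 / 0.2062908 = 1899.21 m

1899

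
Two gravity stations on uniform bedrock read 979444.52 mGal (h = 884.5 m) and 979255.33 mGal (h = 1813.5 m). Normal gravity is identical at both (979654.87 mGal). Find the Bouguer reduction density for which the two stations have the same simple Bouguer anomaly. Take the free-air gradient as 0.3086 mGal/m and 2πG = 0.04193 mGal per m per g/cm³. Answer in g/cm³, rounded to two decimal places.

Δg_obs = 979255.33 − 979444.52 = -189.19 mGal over Δh = 1813.5 − 884.5 = 929.0 m
Equal Bouguer anomalies ⇒ Δg_obs + (0.3086 − 0.04193ρ)·Δh = 0
0.3086 − 0.04193ρ = −Δg_obs/Δh = 0.20365
ρ = (0.3086 − 0.20365) / 0.04193 = 2.50 g/cm³

2.50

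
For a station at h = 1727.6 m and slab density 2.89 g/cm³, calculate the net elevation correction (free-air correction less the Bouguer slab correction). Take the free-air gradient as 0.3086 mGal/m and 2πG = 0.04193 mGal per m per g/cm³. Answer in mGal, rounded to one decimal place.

Combined gradient = 0.3086 − 0.04193 × 2.89 = 0.1874223 mGal/m
Combined elevation correction = 0.1874223 × 1727.6 = 323.8 mGal

323.8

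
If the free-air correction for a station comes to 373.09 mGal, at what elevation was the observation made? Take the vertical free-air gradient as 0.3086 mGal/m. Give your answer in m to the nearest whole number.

h = 373.09 / 0.3086 = 1208.98 m

1209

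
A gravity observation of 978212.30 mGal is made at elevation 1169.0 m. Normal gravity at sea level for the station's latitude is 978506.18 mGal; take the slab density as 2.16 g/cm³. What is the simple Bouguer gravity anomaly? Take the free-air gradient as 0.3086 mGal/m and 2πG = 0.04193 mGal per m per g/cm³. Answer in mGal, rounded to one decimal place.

Free-air correction = 0.3086 × 1169.0 = 360.75 mGal
Free-air anomaly = 978212.30 − 978506.18 + (360.75) = 66.87 mGal
Bouguer slab correction = 0.04193 × 2.16 × 1169.0 = 105.87 mGal
Simple Bouguer anomaly = 66.87 − (105.87) = -39.00 mGal

-39.0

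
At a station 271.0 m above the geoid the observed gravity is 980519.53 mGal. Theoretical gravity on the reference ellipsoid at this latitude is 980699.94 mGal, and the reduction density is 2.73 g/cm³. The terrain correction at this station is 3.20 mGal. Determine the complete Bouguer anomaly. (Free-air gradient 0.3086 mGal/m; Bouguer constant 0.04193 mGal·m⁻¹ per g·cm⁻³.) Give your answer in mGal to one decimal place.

-124.6

Free-air correction = 0.3086 × 271.0 = 83.63 mGal
Free-air anomaly = 980519.53 − 980699.94 + (83.63) = -96.78 mGal
Bouguer slab correction = 0.04193 × 2.73 × 271.0 = 31.02 mGal
Simple Bouguer anomaly = -96.78 − (31.02) = -127.80 mGal
Complete Bouguer anomaly = -127.80 + 3.20 = -124.60 mGal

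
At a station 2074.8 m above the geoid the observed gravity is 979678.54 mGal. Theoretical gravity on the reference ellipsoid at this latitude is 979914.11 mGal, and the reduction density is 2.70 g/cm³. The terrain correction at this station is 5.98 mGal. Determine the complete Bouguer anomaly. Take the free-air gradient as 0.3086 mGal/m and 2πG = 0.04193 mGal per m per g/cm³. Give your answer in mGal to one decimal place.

Free-air correction = 0.3086 × 2074.8 = 640.28 mGal
Free-air anomaly = 979678.54 − 979914.11 + (640.28) = 404.71 mGal
Bouguer slab correction = 0.04193 × 2.70 × 2074.8 = 234.89 mGal
Simple Bouguer anomaly = 404.71 − (234.89) = 169.82 mGal
Complete Bouguer anomaly = 169.82 + 5.98 = 175.80 mGal

175.8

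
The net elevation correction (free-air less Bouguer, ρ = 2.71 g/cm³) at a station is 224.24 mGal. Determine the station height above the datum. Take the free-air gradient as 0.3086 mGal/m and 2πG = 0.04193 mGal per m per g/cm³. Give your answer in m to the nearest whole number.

Combined gradient = 0.3086 − 0.04193 × 2.71 = 0.1949697 mGal/m
h = 224.24 / 0.1949697 = 1150.13 m

1150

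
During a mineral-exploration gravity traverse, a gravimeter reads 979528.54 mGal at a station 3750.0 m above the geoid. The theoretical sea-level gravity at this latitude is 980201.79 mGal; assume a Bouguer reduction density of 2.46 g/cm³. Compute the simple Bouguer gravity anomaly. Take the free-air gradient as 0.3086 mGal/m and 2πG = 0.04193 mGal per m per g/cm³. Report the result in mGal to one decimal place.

97.2

Free-air correction = 0.3086 × 3750.0 = 1157.25 mGal
Free-air anomaly = 979528.54 − 980201.79 + (1157.25) = 484.00 mGal
Bouguer slab correction = 0.04193 × 2.46 × 3750.0 = 386.80 mGal
Simple Bouguer anomaly = 484.00 − (386.80) = 97.20 mGal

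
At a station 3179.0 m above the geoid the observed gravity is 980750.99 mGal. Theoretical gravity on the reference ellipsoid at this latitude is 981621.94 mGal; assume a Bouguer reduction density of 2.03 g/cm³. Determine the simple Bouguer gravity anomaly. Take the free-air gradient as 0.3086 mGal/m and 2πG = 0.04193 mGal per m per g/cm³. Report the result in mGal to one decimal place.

-160.5

Free-air correction = 0.3086 × 3179.0 = 981.04 mGal
Free-air anomaly = 980750.99 − 981621.94 + (981.04) = 110.09 mGal
Bouguer slab correction = 0.04193 × 2.03 × 3179.0 = 270.59 mGal
Simple Bouguer anomaly = 110.09 − (270.59) = -160.50 mGal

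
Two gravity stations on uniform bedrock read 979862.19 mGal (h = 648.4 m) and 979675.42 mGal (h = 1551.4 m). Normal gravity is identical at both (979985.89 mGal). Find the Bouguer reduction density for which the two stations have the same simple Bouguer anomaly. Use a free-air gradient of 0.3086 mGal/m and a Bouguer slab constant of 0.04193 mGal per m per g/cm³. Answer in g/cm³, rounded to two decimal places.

Δg_obs = 979675.42 − 979862.19 = -186.77 mGal over Δh = 1551.4 − 648.4 = 903.0 m
Equal Bouguer anomalies ⇒ Δg_obs + (0.3086 − 0.04193ρ)·Δh = 0
0.3086 − 0.04193ρ = −Δg_obs/Δh = 0.20683
ρ = (0.3086 − 0.20683) / 0.04193 = 2.43 g/cm³

2.43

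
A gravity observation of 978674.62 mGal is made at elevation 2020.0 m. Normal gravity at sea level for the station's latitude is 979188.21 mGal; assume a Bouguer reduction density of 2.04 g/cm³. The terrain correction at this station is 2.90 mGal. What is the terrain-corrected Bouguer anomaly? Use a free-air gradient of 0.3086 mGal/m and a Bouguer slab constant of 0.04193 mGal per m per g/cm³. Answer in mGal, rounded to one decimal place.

-60.1

Free-air correction = 0.3086 × 2020.0 = 623.37 mGal
Free-air anomaly = 978674.62 − 979188.21 + (623.37) = 109.78 mGal
Bouguer slab correction = 0.04193 × 2.04 × 2020.0 = 172.79 mGal
Simple Bouguer anomaly = 109.78 − (172.79) = -63.01 mGal
Complete Bouguer anomaly = -63.01 + 2.90 = -60.11 mGal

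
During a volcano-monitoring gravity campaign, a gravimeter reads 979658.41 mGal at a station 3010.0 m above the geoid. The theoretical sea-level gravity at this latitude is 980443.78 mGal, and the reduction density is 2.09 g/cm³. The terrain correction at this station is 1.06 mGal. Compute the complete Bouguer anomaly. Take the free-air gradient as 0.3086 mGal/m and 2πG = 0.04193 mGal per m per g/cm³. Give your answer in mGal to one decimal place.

-119.2

Free-air correction = 0.3086 × 3010.0 = 928.89 mGal
Free-air anomaly = 979658.41 − 980443.78 + (928.89) = 143.52 mGal
Bouguer slab correction = 0.04193 × 2.09 × 3010.0 = 263.78 mGal
Simple Bouguer anomaly = 143.52 − (263.78) = -120.26 mGal
Complete Bouguer anomaly = -120.26 + 1.06 = -119.20 mGal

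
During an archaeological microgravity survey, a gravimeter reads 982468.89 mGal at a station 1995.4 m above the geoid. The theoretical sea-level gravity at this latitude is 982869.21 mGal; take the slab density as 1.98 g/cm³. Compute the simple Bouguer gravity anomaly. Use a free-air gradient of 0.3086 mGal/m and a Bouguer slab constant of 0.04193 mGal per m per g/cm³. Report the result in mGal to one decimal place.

49.8

Free-air correction = 0.3086 × 1995.4 = 615.78 mGal
Free-air anomaly = 982468.89 − 982869.21 + (615.78) = 215.46 mGal
Bouguer slab correction = 0.04193 × 1.98 × 1995.4 = 165.66 mGal
Simple Bouguer anomaly = 215.46 − (165.66) = 49.80 mGal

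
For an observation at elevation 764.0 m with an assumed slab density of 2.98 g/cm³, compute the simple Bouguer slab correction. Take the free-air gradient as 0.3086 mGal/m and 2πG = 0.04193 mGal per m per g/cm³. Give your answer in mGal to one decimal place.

95.5

Bouguer slab correction = 0.04193 × 2.98 × 764.0 = 95.5 mGal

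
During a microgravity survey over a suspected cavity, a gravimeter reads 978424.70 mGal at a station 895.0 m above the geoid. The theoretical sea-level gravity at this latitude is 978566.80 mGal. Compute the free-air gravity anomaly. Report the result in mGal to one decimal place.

Free-air correction = 0.3086 × 895.0 = 276.20 mGal
Free-air anomaly = 978424.70 − 978566.80 + (276.20) = 134.10 mGal

134.1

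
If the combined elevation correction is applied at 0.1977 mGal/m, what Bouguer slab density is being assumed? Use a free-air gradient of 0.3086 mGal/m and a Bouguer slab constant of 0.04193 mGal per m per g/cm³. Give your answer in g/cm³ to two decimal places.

2.64

0.1977 = 0.3086 − 0.04193 × ρ
ρ = (0.3086 − 0.1977) / 0.04193 = 2.64 g/cm³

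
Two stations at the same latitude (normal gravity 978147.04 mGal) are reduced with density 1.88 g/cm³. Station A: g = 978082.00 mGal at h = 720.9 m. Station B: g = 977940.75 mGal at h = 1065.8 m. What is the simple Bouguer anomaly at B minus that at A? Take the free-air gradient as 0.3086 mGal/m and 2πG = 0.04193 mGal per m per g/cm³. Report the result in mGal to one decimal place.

-62.0

Δg_SB(A) = 978082.00 − 978147.04 + 0.3086×720.9 − 0.04193×1.88×720.9 = 100.60 mGal
Δg_SB(B) = 977940.75 − 978147.04 + 0.3086×1065.8 − 0.04193×1.88×1065.8 = 38.60 mGal
Difference = 38.60 − (100.60) = -62.00 mGal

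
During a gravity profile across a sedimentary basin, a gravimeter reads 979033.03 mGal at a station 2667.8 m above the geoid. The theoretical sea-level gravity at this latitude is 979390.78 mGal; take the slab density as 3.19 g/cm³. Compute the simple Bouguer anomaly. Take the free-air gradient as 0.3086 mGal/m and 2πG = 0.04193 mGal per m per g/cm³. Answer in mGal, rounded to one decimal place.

108.7

Free-air correction = 0.3086 × 2667.8 = 823.28 mGal
Free-air anomaly = 979033.03 − 979390.78 + (823.28) = 465.53 mGal
Bouguer slab correction = 0.04193 × 3.19 × 2667.8 = 356.84 mGal
Simple Bouguer anomaly = 465.53 − (356.84) = 108.69 mGal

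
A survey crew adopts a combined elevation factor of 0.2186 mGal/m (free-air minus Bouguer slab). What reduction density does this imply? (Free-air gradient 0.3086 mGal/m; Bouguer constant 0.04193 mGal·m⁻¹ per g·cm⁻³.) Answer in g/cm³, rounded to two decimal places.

0.2186 = 0.3086 − 0.04193 × ρ
ρ = (0.3086 − 0.2186) / 0.04193 = 2.15 g/cm³

2.15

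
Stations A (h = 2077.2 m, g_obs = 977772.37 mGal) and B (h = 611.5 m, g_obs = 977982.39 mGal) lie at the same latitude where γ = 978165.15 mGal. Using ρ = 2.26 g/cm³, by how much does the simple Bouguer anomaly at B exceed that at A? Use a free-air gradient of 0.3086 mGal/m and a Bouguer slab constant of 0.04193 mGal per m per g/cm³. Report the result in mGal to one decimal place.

Δg_SB(A) = 977772.37 − 978165.15 + 0.3086×2077.2 − 0.04193×2.26×2077.2 = 51.40 mGal
Δg_SB(B) = 977982.39 − 978165.15 + 0.3086×611.5 − 0.04193×2.26×611.5 = -52.00 mGal
Difference = -52.00 − (51.40) = -103.40 mGal

-103.4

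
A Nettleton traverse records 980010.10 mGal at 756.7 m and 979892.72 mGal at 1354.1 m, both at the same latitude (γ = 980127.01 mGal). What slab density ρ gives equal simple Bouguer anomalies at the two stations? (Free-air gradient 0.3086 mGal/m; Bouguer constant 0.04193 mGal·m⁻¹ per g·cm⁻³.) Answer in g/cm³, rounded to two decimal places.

2.67

Δg_obs = 979892.72 − 980010.10 = -117.38 mGal over Δh = 1354.1 − 756.7 = 597.4 m
Equal Bouguer anomalies ⇒ Δg_obs + (0.3086 − 0.04193ρ)·Δh = 0
0.3086 − 0.04193ρ = −Δg_obs/Δh = 0.19648
ρ = (0.3086 − 0.19648) / 0.04193 = 2.67 g/cm³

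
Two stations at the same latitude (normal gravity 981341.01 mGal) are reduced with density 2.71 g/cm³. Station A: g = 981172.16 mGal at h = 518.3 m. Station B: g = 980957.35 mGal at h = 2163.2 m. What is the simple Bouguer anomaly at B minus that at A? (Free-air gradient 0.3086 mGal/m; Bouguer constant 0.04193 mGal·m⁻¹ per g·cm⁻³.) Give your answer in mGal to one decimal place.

105.9

Δg_SB(A) = 981172.16 − 981341.01 + 0.3086×518.3 − 0.04193×2.71×518.3 = -67.80 mGal
Δg_SB(B) = 980957.35 − 981341.01 + 0.3086×2163.2 − 0.04193×2.71×2163.2 = 38.10 mGal
Difference = 38.10 − (-67.80) = 105.90 mGal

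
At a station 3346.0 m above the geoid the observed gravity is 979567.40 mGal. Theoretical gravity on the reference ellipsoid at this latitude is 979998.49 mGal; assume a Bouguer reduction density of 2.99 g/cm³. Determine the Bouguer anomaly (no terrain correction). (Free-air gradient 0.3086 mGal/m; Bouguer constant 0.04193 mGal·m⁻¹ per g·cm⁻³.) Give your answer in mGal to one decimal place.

182.0

Free-air correction = 0.3086 × 3346.0 = 1032.58 mGal
Free-air anomaly = 979567.40 − 979998.49 + (1032.58) = 601.49 mGal
Bouguer slab correction = 0.04193 × 2.99 × 3346.0 = 419.49 mGal
Simple Bouguer anomaly = 601.49 − (419.49) = 182.00 mGal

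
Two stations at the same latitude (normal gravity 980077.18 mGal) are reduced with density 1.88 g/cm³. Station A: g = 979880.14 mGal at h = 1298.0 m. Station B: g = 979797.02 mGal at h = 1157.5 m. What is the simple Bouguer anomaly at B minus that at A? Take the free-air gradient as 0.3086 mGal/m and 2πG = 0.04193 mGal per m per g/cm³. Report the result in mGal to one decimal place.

Δg_SB(A) = 979880.14 − 980077.18 + 0.3086×1298.0 − 0.04193×1.88×1298.0 = 101.20 mGal
Δg_SB(B) = 979797.02 − 980077.18 + 0.3086×1157.5 − 0.04193×1.88×1157.5 = -14.20 mGal
Difference = -14.20 − (101.20) = -115.40 mGal

-115.4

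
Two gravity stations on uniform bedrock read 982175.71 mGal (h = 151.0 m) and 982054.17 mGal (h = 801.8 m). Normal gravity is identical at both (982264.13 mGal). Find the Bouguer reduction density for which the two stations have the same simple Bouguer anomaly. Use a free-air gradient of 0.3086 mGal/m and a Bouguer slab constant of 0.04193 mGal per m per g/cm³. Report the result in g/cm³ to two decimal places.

2.91

Δg_obs = 982054.17 − 982175.71 = -121.54 mGal over Δh = 801.8 − 151.0 = 650.8 m
Equal Bouguer anomalies ⇒ Δg_obs + (0.3086 − 0.04193ρ)·Δh = 0
0.3086 − 0.04193ρ = −Δg_obs/Δh = 0.18675
ρ = (0.3086 − 0.18675) / 0.04193 = 2.91 g/cm³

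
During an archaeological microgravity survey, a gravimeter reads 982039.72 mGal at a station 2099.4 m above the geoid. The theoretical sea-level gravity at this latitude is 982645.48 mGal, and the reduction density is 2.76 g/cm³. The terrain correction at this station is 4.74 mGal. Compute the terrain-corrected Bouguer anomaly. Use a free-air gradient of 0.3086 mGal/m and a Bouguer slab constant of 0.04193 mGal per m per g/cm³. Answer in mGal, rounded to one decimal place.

-196.1

Free-air correction = 0.3086 × 2099.4 = 647.87 mGal
Free-air anomaly = 982039.72 − 982645.48 + (647.87) = 42.11 mGal
Bouguer slab correction = 0.04193 × 2.76 × 2099.4 = 242.96 mGal
Simple Bouguer anomaly = 42.11 − (242.96) = -200.85 mGal
Complete Bouguer anomaly = -200.85 + 4.74 = -196.11 mGal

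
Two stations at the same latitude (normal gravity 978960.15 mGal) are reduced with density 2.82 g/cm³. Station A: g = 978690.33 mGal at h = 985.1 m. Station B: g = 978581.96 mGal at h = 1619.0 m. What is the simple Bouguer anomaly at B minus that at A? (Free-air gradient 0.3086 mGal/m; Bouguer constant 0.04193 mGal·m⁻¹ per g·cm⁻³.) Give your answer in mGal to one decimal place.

12.3

Δg_SB(A) = 978690.33 − 978960.15 + 0.3086×985.1 − 0.04193×2.82×985.1 = -82.30 mGal
Δg_SB(B) = 978581.96 − 978960.15 + 0.3086×1619.0 − 0.04193×2.82×1619.0 = -70.00 mGal
Difference = -70.00 − (-82.30) = 12.30 mGal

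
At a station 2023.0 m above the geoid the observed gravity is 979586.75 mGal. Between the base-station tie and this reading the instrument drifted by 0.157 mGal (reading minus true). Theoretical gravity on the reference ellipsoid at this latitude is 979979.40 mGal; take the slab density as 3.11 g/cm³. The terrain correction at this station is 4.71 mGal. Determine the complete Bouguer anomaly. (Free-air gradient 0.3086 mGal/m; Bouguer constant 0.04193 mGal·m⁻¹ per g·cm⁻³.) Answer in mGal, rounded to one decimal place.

-27.6

Drift-corrected reading = 979586.75 − (0.157) = 979586.593 mGal
Free-air correction = 0.3086 × 2023.0 = 624.30 mGal
Free-air anomaly = 979586.593 − 979979.40 + (624.30) = 231.493 mGal
Bouguer slab correction = 0.04193 × 3.11 × 2023.0 = 263.80 mGal
Simple Bouguer anomaly = 231.493 − (263.80) = -32.307 mGal
Complete Bouguer anomaly = -32.307 + 4.71 = -27.597 mGal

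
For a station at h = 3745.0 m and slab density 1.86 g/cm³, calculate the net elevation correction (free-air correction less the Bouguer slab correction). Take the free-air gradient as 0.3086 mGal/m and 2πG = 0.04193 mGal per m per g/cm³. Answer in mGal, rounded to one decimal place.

863.6

Combined gradient = 0.3086 − 0.04193 × 1.86 = 0.2306102 mGal/m
Combined elevation correction = 0.2306102 × 3745.0 = 863.6 mGal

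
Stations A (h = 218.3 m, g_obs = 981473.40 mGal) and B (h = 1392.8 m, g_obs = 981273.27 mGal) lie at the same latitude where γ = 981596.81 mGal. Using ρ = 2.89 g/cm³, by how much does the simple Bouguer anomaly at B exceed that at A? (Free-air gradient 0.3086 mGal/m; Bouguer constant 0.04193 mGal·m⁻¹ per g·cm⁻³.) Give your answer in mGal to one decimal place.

20.0

Δg_SB(A) = 981473.40 − 981596.81 + 0.3086×218.3 − 0.04193×2.89×218.3 = -82.50 mGal
Δg_SB(B) = 981273.27 − 981596.81 + 0.3086×1392.8 − 0.04193×2.89×1392.8 = -62.50 mGal
Difference = -62.50 − (-82.50) = 20.00 mGal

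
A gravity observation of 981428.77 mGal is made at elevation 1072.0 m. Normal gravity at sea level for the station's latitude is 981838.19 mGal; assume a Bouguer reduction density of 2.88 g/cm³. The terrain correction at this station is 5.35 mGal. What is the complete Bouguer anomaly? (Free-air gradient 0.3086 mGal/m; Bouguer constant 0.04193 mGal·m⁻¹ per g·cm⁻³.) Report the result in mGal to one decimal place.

-202.7

Free-air correction = 0.3086 × 1072.0 = 330.82 mGal
Free-air anomaly = 981428.77 − 981838.19 + (330.82) = -78.60 mGal
Bouguer slab correction = 0.04193 × 2.88 × 1072.0 = 129.45 mGal
Simple Bouguer anomaly = -78.60 − (129.45) = -208.05 mGal
Complete Bouguer anomaly = -208.05 + 5.35 = -202.70 mGal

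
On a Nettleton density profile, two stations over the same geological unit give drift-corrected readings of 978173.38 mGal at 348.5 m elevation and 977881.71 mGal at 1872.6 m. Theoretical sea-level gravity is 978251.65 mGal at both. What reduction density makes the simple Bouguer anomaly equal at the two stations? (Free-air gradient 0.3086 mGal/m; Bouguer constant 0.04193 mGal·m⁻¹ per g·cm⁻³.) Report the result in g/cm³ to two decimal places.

Δg_obs = 977881.71 − 978173.38 = -291.67 mGal over Δh = 1872.6 − 348.5 = 1524.1 m
Equal Bouguer anomalies ⇒ Δg_obs + (0.3086 − 0.04193ρ)·Δh = 0
0.3086 − 0.04193ρ = −Δg_obs/Δh = 0.19137
ρ = (0.3086 − 0.19137) / 0.04193 = 2.80 g/cm³

2.80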